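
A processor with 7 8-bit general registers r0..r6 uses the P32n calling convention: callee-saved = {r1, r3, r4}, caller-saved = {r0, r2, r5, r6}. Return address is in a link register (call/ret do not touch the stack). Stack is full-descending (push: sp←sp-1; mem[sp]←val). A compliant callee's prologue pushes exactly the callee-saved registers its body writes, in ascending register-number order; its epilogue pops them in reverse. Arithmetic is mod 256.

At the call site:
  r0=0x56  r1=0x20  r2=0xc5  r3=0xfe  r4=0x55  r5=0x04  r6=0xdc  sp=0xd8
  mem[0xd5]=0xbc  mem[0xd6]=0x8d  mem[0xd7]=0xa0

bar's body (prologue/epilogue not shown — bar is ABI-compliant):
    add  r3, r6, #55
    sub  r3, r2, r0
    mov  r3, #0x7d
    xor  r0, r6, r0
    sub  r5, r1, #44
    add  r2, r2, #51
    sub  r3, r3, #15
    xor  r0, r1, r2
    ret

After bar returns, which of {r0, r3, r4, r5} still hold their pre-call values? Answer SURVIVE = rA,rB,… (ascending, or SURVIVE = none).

SURVIVE = r3,r4

prologue: push r3 → mem[0xd7]=0xfe, sp=0xd7
body[0] add  r3, r6, #55 → r3=0x13
body[1] sub  r3, r2, r0 → r3=0x6f
body[2] mov  r3, #0x7d → r3=0x7d
body[3] xor  r0, r6, r0 → r0=0x8a
body[4] sub  r5, r1, #44 → r5=0xf4
body[5] add  r2, r2, #51 → r2=0xf8
body[6] sub  r3, r3, #15 → r3=0x6e
body[7] xor  r0, r1, r2 → r0=0xd8
epilogue: pop r3=0xfe, sp=0xd8
r0: caller-saved, written=True
r3: callee-saved, written=True
r4: callee-saved, written=False
r5: caller-saved, written=True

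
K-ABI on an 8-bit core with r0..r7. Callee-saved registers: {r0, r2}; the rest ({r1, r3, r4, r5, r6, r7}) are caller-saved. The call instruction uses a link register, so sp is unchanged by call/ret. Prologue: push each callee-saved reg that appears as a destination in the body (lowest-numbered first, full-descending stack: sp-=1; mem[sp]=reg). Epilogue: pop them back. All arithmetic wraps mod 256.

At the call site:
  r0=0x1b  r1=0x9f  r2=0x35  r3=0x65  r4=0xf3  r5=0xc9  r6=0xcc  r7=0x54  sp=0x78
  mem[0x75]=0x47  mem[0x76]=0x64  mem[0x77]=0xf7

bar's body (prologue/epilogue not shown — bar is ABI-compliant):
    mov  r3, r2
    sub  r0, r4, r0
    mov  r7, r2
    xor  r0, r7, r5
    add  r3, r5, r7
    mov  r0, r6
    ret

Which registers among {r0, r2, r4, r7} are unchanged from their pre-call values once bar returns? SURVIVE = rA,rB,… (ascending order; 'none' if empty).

SURVIVE = r0,r2,r4

prologue: push r0 → mem[0x77]=0x1b, sp=0x77
body[0] mov  r3, r2 → r3=0x35
body[1] sub  r0, r4, r0 → r0=0xd8
body[2] mov  r7, r2 → r7=0x35
body[3] xor  r0, r7, r5 → r0=0xfc
body[4] add  r3, r5, r7 → r3=0xfe
body[5] mov  r0, r6 → r0=0xcc
epilogue: pop r0=0x1b, sp=0x78
r0: callee-saved, written=True
r2: callee-saved, written=False
r4: caller-saved, written=False
r7: caller-saved, written=True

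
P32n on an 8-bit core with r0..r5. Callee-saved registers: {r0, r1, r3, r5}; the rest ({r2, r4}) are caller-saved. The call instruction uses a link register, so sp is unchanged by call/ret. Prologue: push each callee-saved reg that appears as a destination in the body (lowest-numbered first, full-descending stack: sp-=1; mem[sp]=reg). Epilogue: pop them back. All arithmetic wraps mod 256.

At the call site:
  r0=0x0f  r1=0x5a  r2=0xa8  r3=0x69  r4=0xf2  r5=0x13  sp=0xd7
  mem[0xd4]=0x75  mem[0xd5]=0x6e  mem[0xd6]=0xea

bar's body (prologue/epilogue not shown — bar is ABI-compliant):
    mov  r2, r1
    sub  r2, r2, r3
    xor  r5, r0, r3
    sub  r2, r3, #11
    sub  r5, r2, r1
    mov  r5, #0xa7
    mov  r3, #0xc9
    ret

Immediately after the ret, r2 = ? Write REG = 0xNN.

prologue: push r3 → mem[0xd6]=0x69, sp=0xd6
prologue: push r5 → mem[0xd5]=0x13, sp=0xd5
body[0] mov  r2, r1 → r2=0x5a
body[1] sub  r2, r2, r3 → r2=0xf1
body[2] xor  r5, r0, r3 → r5=0x66
body[3] sub  r2, r3, #11 → r2=0x5e
body[4] sub  r5, r2, r1 → r5=0x04
body[5] mov  r5, #0xa7 → r5=0xa7
body[6] mov  r3, #0xc9 → r3=0xc9
epilogue: pop r5=0x13, sp=0xd6
epilogue: pop r3=0x69, sp=0xd7
r2 is caller-saved → body value

REG = 0x5e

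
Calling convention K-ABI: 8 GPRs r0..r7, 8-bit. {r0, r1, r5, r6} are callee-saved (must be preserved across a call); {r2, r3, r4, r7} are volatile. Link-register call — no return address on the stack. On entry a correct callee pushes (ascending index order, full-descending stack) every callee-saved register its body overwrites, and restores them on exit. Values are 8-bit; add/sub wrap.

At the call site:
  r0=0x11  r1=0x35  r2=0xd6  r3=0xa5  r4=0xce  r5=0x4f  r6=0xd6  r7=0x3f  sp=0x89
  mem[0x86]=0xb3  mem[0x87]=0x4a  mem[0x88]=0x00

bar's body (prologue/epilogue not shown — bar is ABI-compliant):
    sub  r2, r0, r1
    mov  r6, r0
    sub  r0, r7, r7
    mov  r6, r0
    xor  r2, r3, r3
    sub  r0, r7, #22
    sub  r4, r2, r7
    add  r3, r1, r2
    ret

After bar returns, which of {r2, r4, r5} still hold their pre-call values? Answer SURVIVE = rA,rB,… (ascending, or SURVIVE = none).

prologue: push r0 → mem[0x88]=0x11, sp=0x88
prologue: push r6 → mem[0x87]=0xd6, sp=0x87
body[0] sub  r2, r0, r1 → r2=0xdc
body[1] mov  r6, r0 → r6=0x11
body[2] sub  r0, r7, r7 → r0=0x00
body[3] mov  r6, r0 → r6=0x00
body[4] xor  r2, r3, r3 → r2=0x00
body[5] sub  r0, r7, #22 → r0=0x29
body[6] sub  r4, r2, r7 → r4=0xc1
body[7] add  r3, r1, r2 → r3=0x35
epilogue: pop r6=0xd6, sp=0x88
epilogue: pop r0=0x11, sp=0x89
r2: caller-saved, written=True
r4: caller-saved, written=True
r5: callee-saved, written=False

SURVIVE = r5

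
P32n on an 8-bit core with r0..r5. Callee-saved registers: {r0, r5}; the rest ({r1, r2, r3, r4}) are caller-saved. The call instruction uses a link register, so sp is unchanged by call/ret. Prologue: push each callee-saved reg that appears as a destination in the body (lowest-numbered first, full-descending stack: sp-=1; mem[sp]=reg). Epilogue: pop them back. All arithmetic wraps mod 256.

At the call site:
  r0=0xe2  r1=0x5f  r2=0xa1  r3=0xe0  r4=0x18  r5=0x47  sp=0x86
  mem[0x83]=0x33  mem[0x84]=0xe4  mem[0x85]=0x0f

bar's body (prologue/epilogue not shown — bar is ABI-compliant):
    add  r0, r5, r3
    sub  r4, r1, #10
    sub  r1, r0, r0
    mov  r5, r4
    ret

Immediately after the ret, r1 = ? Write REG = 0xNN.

prologue: push r0 -> mem[0x85]=0xe2, sp=0x85
prologue: push r5 -> mem[0x84]=0x47, sp=0x84
body[0] add  r0, r5, r3 -> r0=0x27
body[1] sub  r4, r1, #10 -> r4=0x55
body[2] sub  r1, r0, r0 -> r1=0x00
body[3] mov  r5, r4 -> r5=0x55
epilogue: pop r5=0x47, sp=0x85
epilogue: pop r0=0xe2, sp=0x86
r1 is caller-saved -> body value

REG = 0x00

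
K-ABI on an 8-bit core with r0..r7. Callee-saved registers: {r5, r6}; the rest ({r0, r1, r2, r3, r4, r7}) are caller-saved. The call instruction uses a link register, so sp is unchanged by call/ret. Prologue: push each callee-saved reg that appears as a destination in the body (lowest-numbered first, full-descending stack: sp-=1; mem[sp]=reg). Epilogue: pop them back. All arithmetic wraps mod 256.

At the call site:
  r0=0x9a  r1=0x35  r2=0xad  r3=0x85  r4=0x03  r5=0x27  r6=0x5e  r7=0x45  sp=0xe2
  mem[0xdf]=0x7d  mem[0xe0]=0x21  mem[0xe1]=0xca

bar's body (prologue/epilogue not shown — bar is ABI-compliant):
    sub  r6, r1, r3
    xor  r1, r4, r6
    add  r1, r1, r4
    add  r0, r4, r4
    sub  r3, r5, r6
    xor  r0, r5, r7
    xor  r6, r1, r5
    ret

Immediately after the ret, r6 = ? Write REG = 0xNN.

prologue: push r6 → mem[0xe1]=0x5e, sp=0xe1
body[0] sub  r6, r1, r3 → r6=0xb0
body[1] xor  r1, r4, r6 → r1=0xb3
body[2] add  r1, r1, r4 → r1=0xb6
body[3] add  r0, r4, r4 → r0=0x06
body[4] sub  r3, r5, r6 → r3=0x77
body[5] xor  r0, r5, r7 → r0=0x62
body[6] xor  r6, r1, r5 → r6=0x91
epilogue: pop r6=0x5e, sp=0xe2
r6 is callee-saved → restored

REG = 0x5e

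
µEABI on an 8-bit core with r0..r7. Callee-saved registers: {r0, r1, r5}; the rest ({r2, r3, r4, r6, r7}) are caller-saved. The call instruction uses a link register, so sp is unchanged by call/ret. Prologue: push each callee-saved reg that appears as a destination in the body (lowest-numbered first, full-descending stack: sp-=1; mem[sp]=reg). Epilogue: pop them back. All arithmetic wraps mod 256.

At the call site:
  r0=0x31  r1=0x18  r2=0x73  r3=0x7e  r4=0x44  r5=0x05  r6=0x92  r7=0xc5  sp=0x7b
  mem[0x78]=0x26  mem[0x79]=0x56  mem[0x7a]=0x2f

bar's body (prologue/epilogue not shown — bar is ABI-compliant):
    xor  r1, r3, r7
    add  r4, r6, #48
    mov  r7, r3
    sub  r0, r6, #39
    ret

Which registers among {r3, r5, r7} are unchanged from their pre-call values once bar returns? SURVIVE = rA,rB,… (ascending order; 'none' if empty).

SURVIVE = r3,r5

prologue: push r0 → mem[0x7a]=0x31, sp=0x7a
prologue: push r1 → mem[0x79]=0x18, sp=0x79
body[0] xor  r1, r3, r7 → r1=0xbb
body[1] add  r4, r6, #48 → r4=0xc2
body[2] mov  r7, r3 → r7=0x7e
body[3] sub  r0, r6, #39 → r0=0x6b
epilogue: pop r1=0x18, sp=0x7a
epilogue: pop r0=0x31, sp=0x7b
r3: caller-saved, written=False
r5: callee-saved, written=False
r7: caller-saved, written=True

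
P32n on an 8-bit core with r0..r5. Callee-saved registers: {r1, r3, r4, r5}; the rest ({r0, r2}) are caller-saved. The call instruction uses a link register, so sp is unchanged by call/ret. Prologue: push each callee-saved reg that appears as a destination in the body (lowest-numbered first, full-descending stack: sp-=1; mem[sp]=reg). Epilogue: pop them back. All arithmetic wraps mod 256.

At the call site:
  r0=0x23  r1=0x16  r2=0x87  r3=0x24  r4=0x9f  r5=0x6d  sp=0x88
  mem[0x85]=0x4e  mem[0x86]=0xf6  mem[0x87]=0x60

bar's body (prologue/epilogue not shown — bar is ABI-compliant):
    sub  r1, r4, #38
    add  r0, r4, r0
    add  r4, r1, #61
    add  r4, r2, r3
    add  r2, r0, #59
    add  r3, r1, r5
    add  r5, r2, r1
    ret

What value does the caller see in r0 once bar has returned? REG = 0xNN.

prologue: push r1 → mem[0x87]=0x16, sp=0x87
prologue: push r3 → mem[0x86]=0x24, sp=0x86
prologue: push r4 → mem[0x85]=0x9f, sp=0x85
prologue: push r5 → mem[0x84]=0x6d, sp=0x84
body[0] sub  r1, r4, #38 → r1=0x79
body[1] add  r0, r4, r0 → r0=0xc2
body[2] add  r4, r1, #61 → r4=0xb6
body[3] add  r4, r2, r3 → r4=0xab
body[4] add  r2, r0, #59 → r2=0xfd
body[5] add  r3, r1, r5 → r3=0xe6
body[6] add  r5, r2, r1 → r5=0x76
epilogue: pop r5=0x6d, sp=0x85
epilogue: pop r4=0x9f, sp=0x86
epilogue: pop r3=0x24, sp=0x87
epilogue: pop r1=0x16, sp=0x88
r0 is caller-saved → body value

REG = 0xc2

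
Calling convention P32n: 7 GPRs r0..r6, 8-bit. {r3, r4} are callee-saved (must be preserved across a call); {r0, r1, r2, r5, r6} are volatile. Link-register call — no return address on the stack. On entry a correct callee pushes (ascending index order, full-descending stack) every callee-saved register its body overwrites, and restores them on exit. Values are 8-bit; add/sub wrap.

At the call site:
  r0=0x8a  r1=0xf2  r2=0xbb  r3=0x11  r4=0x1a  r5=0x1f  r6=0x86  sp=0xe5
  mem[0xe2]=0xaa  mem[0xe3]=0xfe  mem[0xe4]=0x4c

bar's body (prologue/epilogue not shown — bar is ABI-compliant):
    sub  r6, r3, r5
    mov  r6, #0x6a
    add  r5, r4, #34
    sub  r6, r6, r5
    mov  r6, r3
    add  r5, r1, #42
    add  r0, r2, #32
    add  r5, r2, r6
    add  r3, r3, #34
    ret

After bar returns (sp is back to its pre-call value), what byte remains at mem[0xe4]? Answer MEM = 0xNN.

prologue: push r3 -> mem[0xe4]=0x11, sp=0xe4
body[0] sub  r6, r3, r5 -> r6=0xf2
body[1] mov  r6, #0x6a -> r6=0x6a
body[2] add  r5, r4, #34 -> r5=0x3c
body[3] sub  r6, r6, r5 -> r6=0x2e
body[4] mov  r6, r3 -> r6=0x11
body[5] add  r5, r1, #42 -> r5=0x1c
body[6] add  r0, r2, #32 -> r0=0xdb
body[7] add  r5, r2, r6 -> r5=0xcc
body[8] add  r3, r3, #34 -> r3=0x33
epilogue: pop r3=0x11, sp=0xe5
prologue pushed ['r3'] at ['0xe4']

MEM = 0x11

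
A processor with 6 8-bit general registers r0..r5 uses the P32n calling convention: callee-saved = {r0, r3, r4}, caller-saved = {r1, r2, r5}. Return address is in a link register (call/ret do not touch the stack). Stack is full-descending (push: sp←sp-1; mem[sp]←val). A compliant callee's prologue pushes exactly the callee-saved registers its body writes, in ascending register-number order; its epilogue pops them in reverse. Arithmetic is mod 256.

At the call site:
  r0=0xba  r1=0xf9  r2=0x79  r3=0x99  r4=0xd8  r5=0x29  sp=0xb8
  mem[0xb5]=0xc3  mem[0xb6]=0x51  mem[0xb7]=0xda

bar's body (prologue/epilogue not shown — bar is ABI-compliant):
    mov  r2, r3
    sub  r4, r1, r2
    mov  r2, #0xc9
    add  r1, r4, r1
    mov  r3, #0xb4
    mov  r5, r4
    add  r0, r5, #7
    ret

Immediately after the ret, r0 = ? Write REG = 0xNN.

REG = 0xba

prologue: push r0 → mem[0xb7]=0xba, sp=0xb7
prologue: push r3 → mem[0xb6]=0x99, sp=0xb6
prologue: push r4 → mem[0xb5]=0xd8, sp=0xb5
body[0] mov  r2, r3 → r2=0x99
body[1] sub  r4, r1, r2 → r4=0x60
body[2] mov  r2, #0xc9 → r2=0xc9
body[3] add  r1, r4, r1 → r1=0x59
body[4] mov  r3, #0xb4 → r3=0xb4
body[5] mov  r5, r4 → r5=0x60
body[6] add  r0, r5, #7 → r0=0x67
epilogue: pop r4=0xd8, sp=0xb6
epilogue: pop r3=0x99, sp=0xb7
epilogue: pop r0=0xba, sp=0xb8
r0 is callee-saved → restored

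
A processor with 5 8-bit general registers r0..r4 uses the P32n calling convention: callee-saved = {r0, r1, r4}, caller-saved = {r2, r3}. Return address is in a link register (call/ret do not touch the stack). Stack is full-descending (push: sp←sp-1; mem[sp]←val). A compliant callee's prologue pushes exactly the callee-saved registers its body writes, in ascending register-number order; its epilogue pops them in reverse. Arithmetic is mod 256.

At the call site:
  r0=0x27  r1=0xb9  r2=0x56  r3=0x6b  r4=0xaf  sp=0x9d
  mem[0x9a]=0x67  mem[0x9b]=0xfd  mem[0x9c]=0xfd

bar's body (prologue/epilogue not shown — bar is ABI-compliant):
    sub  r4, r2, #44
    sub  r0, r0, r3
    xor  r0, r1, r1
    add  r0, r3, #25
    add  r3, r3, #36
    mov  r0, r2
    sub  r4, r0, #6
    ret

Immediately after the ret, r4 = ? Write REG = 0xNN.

REG = 0xaf

prologue: push r0 -> mem[0x9c]=0x27, sp=0x9c
prologue: push r4 -> mem[0x9b]=0xaf, sp=0x9b
body[0] sub  r4, r2, #44 -> r4=0x2a
body[1] sub  r0, r0, r3 -> r0=0xbc
body[2] xor  r0, r1, r1 -> r0=0x00
body[3] add  r0, r3, #25 -> r0=0x84
body[4] add  r3, r3, #36 -> r3=0x8f
body[5] mov  r0, r2 -> r0=0x56
body[6] sub  r4, r0, #6 -> r4=0x50
epilogue: pop r4=0xaf, sp=0x9c
epilogue: pop r0=0x27, sp=0x9d
r4 is callee-saved -> restored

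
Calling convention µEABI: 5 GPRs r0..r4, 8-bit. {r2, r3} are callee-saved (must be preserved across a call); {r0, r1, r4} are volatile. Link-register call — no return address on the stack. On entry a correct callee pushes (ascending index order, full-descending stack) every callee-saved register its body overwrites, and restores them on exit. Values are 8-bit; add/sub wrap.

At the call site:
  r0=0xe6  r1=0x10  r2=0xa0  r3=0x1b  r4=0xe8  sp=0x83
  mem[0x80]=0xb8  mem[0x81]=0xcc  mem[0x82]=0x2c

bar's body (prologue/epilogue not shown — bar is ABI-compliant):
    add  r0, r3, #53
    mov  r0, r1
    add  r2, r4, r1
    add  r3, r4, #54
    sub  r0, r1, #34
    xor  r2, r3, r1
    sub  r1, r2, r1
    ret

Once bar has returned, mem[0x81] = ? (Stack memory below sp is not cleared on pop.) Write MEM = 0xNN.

MEM = 0x1b

prologue: push r2 -> mem[0x82]=0xa0, sp=0x82
prologue: push r3 -> mem[0x81]=0x1b, sp=0x81
body[0] add  r0, r3, #53 -> r0=0x50
body[1] mov  r0, r1 -> r0=0x10
body[2] add  r2, r4, r1 -> r2=0xf8
body[3] add  r3, r4, #54 -> r3=0x1e
body[4] sub  r0, r1, #34 -> r0=0xee
body[5] xor  r2, r3, r1 -> r2=0x0e
body[6] sub  r1, r2, r1 -> r1=0xfe
epilogue: pop r3=0x1b, sp=0x82
epilogue: pop r2=0xa0, sp=0x83
prologue pushed ['r2', 'r3'] at ['0x82', '0x81']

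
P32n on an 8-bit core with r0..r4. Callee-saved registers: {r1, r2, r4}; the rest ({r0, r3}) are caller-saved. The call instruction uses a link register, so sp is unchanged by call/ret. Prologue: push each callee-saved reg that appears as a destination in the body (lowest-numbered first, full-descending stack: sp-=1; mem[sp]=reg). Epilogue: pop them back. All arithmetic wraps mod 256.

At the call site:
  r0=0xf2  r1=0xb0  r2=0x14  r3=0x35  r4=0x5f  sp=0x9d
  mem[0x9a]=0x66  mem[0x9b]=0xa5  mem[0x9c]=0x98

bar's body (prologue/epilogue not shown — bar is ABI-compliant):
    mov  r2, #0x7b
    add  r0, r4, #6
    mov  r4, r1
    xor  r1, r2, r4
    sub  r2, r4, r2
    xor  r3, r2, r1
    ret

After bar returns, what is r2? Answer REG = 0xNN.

prologue: push r1 → mem[0x9c]=0xb0, sp=0x9c
prologue: push r2 → mem[0x9b]=0x14, sp=0x9b
prologue: push r4 → mem[0x9a]=0x5f, sp=0x9a
body[0] mov  r2, #0x7b → r2=0x7b
body[1] add  r0, r4, #6 → r0=0x65
body[2] mov  r4, r1 → r4=0xb0
body[3] xor  r1, r2, r4 → r1=0xcb
body[4] sub  r2, r4, r2 → r2=0x35
body[5] xor  r3, r2, r1 → r3=0xfe
epilogue: pop r4=0x5f, sp=0x9b
epilogue: pop r2=0x14, sp=0x9c
epilogue: pop r1=0xb0, sp=0x9d
r2 is callee-saved → restored

REG = 0x14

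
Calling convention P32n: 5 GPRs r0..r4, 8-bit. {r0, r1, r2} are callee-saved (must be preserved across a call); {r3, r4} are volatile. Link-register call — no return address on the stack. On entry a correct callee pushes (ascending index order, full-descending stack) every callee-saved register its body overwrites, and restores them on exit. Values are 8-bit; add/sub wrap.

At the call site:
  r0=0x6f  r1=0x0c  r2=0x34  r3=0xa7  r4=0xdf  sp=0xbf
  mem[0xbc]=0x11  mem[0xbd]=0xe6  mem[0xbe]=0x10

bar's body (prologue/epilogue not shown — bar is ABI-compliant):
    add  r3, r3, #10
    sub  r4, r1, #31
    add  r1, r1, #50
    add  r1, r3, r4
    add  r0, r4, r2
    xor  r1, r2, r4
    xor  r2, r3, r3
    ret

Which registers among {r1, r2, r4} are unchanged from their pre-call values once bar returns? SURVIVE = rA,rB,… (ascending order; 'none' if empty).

prologue: push r0 -> mem[0xbe]=0x6f, sp=0xbe
prologue: push r1 -> mem[0xbd]=0x0c, sp=0xbd
prologue: push r2 -> mem[0xbc]=0x34, sp=0xbc
body[0] add  r3, r3, #10 -> r3=0xb1
body[1] sub  r4, r1, #31 -> r4=0xed
body[2] add  r1, r1, #50 -> r1=0x3e
body[3] add  r1, r3, r4 -> r1=0x9e
body[4] add  r0, r4, r2 -> r0=0x21
body[5] xor  r1, r2, r4 -> r1=0xd9
body[6] xor  r2, r3, r3 -> r2=0x00
epilogue: pop r2=0x34, sp=0xbd
epilogue: pop r1=0x0c, sp=0xbe
epilogue: pop r0=0x6f, sp=0xbf
r1: callee-saved, written=True
r2: callee-saved, written=True
r4: caller-saved, written=True

SURVIVE = r1,r2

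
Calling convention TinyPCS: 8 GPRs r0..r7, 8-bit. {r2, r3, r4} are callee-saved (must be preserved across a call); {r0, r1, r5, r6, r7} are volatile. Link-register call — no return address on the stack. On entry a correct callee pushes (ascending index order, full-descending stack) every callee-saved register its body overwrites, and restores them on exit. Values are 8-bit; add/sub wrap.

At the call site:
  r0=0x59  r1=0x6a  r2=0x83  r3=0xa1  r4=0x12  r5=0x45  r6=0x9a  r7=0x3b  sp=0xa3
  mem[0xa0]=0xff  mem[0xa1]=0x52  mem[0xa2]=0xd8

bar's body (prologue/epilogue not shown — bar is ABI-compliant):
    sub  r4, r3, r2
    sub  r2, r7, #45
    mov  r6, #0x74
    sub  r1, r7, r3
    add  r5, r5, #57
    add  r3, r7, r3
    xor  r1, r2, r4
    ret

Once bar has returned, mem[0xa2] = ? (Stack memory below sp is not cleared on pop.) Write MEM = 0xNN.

prologue: push r2 → mem[0xa2]=0x83, sp=0xa2
prologue: push r3 → mem[0xa1]=0xa1, sp=0xa1
prologue: push r4 → mem[0xa0]=0x12, sp=0xa0
body[0] sub  r4, r3, r2 → r4=0x1e
body[1] sub  r2, r7, #45 → r2=0x0e
body[2] mov  r6, #0x74 → r6=0x74
body[3] sub  r1, r7, r3 → r1=0x9a
body[4] add  r5, r5, #57 → r5=0x7e
body[5] add  r3, r7, r3 → r3=0xdc
body[6] xor  r1, r2, r4 → r1=0x10
epilogue: pop r4=0x12, sp=0xa1
epilogue: pop r3=0xa1, sp=0xa2
epilogue: pop r2=0x83, sp=0xa3
prologue pushed ['r2', 'r3', 'r4'] at ['0xa2', '0xa1', '0xa0']

MEM = 0x83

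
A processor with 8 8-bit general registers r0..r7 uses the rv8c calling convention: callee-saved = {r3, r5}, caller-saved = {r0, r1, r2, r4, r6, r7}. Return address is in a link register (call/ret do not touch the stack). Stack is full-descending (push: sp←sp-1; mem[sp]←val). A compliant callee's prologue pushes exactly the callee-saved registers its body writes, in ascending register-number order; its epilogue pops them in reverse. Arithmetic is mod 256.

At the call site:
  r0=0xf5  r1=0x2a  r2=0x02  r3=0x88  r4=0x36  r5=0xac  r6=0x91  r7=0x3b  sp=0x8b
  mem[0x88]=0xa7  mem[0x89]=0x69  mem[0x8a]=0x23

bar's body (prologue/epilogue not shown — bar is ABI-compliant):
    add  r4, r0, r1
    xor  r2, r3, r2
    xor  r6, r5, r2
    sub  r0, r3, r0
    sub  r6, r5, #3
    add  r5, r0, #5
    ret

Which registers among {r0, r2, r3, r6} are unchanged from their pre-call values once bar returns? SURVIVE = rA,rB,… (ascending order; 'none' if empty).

prologue: push r5 -> mem[0x8a]=0xac, sp=0x8a
body[0] add  r4, r0, r1 -> r4=0x1f
body[1] xor  r2, r3, r2 -> r2=0x8a
body[2] xor  r6, r5, r2 -> r6=0x26
body[3] sub  r0, r3, r0 -> r0=0x93
body[4] sub  r6, r5, #3 -> r6=0xa9
body[5] add  r5, r0, #5 -> r5=0x98
epilogue: pop r5=0xac, sp=0x8b
r0: caller-saved, written=True
r2: caller-saved, written=True
r3: callee-saved, written=False
r6: caller-saved, written=True

SURVIVE = r3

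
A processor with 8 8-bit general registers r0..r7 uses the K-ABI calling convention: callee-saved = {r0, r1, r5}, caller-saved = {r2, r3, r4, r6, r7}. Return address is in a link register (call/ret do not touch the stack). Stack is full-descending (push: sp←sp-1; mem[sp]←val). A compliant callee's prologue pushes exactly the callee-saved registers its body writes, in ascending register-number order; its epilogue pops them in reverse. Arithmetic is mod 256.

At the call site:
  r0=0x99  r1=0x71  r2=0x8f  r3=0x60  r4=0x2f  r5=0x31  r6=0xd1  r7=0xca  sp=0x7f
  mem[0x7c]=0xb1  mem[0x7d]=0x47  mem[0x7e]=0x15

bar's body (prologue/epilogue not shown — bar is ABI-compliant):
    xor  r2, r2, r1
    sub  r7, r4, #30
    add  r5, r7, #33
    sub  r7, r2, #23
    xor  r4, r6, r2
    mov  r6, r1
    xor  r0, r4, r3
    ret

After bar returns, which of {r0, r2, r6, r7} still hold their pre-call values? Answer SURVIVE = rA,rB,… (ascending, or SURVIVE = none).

prologue: push r0 → mem[0x7e]=0x99, sp=0x7e
prologue: push r5 → mem[0x7d]=0x31, sp=0x7d
body[0] xor  r2, r2, r1 → r2=0xfe
body[1] sub  r7, r4, #30 → r7=0x11
body[2] add  r5, r7, #33 → r5=0x32
body[3] sub  r7, r2, #23 → r7=0xe7
body[4] xor  r4, r6, r2 → r4=0x2f
body[5] mov  r6, r1 → r6=0x71
body[6] xor  r0, r4, r3 → r0=0x4f
epilogue: pop r5=0x31, sp=0x7e
epilogue: pop r0=0x99, sp=0x7f
r0: callee-saved, written=True
r2: caller-saved, written=True
r6: caller-saved, written=True
r7: caller-saved, written=True

SURVIVE = r0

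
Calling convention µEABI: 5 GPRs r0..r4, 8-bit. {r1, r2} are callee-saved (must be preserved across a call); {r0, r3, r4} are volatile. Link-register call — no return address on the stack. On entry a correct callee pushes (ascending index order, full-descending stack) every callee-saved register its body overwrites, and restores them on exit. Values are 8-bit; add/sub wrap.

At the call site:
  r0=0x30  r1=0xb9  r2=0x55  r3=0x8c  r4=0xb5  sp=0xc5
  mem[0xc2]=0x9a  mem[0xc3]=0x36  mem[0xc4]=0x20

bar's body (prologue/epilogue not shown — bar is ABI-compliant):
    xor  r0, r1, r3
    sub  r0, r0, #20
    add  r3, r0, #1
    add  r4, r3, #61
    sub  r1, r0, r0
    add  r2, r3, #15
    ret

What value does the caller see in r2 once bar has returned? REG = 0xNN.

prologue: push r1 -> mem[0xc4]=0xb9, sp=0xc4
prologue: push r2 -> mem[0xc3]=0x55, sp=0xc3
body[0] xor  r0, r1, r3 -> r0=0x35
body[1] sub  r0, r0, #20 -> r0=0x21
body[2] add  r3, r0, #1 -> r3=0x22
body[3] add  r4, r3, #61 -> r4=0x5f
body[4] sub  r1, r0, r0 -> r1=0x00
body[5] add  r2, r3, #15 -> r2=0x31
epilogue: pop r2=0x55, sp=0xc4
epilogue: pop r1=0xb9, sp=0xc5
r2 is callee-saved -> restored

REG = 0x55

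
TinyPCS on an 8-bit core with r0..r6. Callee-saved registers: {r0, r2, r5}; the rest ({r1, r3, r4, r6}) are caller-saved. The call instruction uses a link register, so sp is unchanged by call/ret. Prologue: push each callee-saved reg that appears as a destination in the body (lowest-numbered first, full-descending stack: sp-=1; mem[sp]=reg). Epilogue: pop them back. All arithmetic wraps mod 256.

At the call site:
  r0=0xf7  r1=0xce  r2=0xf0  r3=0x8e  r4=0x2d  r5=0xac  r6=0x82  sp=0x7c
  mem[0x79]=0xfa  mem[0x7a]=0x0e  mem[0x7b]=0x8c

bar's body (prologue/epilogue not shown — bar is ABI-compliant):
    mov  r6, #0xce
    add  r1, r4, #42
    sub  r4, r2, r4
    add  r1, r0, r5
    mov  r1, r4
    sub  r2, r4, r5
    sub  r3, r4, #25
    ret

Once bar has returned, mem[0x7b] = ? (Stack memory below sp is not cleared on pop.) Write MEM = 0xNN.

MEM = 0xf0

prologue: push r2 -> mem[0x7b]=0xf0, sp=0x7b
body[0] mov  r6, #0xce -> r6=0xce
body[1] add  r1, r4, #42 -> r1=0x57
body[2] sub  r4, r2, r4 -> r4=0xc3
body[3] add  r1, r0, r5 -> r1=0xa3
body[4] mov  r1, r4 -> r1=0xc3
body[5] sub  r2, r4, r5 -> r2=0x17
body[6] sub  r3, r4, #25 -> r3=0xaa
epilogue: pop r2=0xf0, sp=0x7c
prologue pushed ['r2'] at ['0x7b']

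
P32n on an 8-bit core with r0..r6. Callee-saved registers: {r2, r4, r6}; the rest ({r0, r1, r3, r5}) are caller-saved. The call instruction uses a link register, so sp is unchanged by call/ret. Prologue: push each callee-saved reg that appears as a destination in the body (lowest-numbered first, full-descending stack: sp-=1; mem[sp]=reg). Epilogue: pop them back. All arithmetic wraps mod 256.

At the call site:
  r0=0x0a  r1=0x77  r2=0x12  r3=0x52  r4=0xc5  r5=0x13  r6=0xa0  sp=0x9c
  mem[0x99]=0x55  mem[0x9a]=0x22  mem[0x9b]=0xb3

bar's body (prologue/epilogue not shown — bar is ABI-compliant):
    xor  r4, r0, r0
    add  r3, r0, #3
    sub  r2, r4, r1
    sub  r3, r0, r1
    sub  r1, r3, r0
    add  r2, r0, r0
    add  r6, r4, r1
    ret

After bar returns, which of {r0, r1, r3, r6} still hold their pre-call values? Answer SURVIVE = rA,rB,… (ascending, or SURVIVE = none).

SURVIVE = r0,r6

prologue: push r2 → mem[0x9b]=0x12, sp=0x9b
prologue: push r4 → mem[0x9a]=0xc5, sp=0x9a
prologue: push r6 → mem[0x99]=0xa0, sp=0x99
body[0] xor  r4, r0, r0 → r4=0x00
body[1] add  r3, r0, #3 → r3=0x0d
body[2] sub  r2, r4, r1 → r2=0x89
body[3] sub  r3, r0, r1 → r3=0x93
body[4] sub  r1, r3, r0 → r1=0x89
body[5] add  r2, r0, r0 → r2=0x14
body[6] add  r6, r4, r1 → r6=0x89
epilogue: pop r6=0xa0, sp=0x9a
epilogue: pop r4=0xc5, sp=0x9b
epilogue: pop r2=0x12, sp=0x9c
r0: caller-saved, written=False
r1: caller-saved, written=True
r3: caller-saved, written=True
r6: callee-saved, written=True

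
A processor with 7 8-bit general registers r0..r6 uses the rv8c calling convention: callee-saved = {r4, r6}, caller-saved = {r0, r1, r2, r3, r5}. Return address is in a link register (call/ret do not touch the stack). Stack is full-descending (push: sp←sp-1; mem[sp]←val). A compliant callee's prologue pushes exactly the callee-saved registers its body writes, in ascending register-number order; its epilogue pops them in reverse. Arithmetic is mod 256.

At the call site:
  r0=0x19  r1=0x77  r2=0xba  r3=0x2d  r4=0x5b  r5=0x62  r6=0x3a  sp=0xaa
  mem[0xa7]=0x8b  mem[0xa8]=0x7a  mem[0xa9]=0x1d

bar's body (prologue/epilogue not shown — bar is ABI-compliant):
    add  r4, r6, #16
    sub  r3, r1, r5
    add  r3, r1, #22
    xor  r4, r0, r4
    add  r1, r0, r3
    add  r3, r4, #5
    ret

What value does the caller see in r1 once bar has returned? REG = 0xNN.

REG = 0xa6

prologue: push r4 → mem[0xa9]=0x5b, sp=0xa9
body[0] add  r4, r6, #16 → r4=0x4a
body[1] sub  r3, r1, r5 → r3=0x15
body[2] add  r3, r1, #22 → r3=0x8d
body[3] xor  r4, r0, r4 → r4=0x53
body[4] add  r1, r0, r3 → r1=0xa6
body[5] add  r3, r4, #5 → r3=0x58
epilogue: pop r4=0x5b, sp=0xaa
r1 is caller-saved → body value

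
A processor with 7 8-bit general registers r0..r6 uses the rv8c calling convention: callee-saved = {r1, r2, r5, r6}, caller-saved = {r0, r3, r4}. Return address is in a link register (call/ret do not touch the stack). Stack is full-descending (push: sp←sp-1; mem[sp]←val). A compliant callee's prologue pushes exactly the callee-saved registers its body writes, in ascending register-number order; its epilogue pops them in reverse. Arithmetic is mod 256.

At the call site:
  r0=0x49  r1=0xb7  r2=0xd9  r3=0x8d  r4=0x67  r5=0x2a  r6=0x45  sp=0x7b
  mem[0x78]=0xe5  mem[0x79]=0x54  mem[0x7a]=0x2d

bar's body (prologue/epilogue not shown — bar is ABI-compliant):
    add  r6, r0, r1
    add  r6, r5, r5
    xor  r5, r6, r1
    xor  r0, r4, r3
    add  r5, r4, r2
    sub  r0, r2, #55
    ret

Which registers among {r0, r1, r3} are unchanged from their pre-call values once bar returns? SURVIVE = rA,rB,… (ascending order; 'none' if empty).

prologue: push r5 -> mem[0x7a]=0x2a, sp=0x7a
prologue: push r6 -> mem[0x79]=0x45, sp=0x79
body[0] add  r6, r0, r1 -> r6=0x00
body[1] add  r6, r5, r5 -> r6=0x54
body[2] xor  r5, r6, r1 -> r5=0xe3
body[3] xor  r0, r4, r3 -> r0=0xea
body[4] add  r5, r4, r2 -> r5=0x40
body[5] sub  r0, r2, #55 -> r0=0xa2
epilogue: pop r6=0x45, sp=0x7a
epilogue: pop r5=0x2a, sp=0x7b
r0: caller-saved, written=True
r1: callee-saved, written=False
r3: caller-saved, written=False

SURVIVE = r1,r3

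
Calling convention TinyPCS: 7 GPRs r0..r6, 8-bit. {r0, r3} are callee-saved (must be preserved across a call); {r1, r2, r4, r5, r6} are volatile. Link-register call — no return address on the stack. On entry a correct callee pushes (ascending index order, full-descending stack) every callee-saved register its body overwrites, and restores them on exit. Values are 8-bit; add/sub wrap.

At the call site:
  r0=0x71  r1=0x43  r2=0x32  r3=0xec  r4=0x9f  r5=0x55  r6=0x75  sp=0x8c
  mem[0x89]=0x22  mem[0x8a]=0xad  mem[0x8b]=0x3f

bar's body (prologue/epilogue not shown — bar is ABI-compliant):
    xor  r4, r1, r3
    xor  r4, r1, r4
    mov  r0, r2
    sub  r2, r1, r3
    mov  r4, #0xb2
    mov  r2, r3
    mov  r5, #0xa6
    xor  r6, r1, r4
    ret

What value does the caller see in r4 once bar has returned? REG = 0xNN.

REG = 0xb2

prologue: push r0 → mem[0x8b]=0x71, sp=0x8b
body[0] xor  r4, r1, r3 → r4=0xaf
body[1] xor  r4, r1, r4 → r4=0xec
body[2] mov  r0, r2 → r0=0x32
body[3] sub  r2, r1, r3 → r2=0x57
body[4] mov  r4, #0xb2 → r4=0xb2
body[5] mov  r2, r3 → r2=0xec
body[6] mov  r5, #0xa6 → r5=0xa6
body[7] xor  r6, r1, r4 → r6=0xf1
epilogue: pop r0=0x71, sp=0x8c
r4 is caller-saved → body value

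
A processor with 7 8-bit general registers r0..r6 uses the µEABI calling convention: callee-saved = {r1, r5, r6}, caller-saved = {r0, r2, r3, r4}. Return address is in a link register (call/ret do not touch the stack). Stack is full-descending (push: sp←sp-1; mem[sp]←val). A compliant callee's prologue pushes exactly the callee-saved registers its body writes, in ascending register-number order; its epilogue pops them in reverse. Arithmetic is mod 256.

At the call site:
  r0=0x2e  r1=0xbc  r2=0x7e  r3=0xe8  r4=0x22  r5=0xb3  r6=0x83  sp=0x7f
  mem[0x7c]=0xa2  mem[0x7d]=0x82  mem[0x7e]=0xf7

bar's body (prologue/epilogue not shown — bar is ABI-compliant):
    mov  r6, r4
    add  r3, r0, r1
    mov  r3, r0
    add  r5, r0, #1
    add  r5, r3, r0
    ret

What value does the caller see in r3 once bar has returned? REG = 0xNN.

REG = 0x2e

prologue: push r5 → mem[0x7e]=0xb3, sp=0x7e
prologue: push r6 → mem[0x7d]=0x83, sp=0x7d
body[0] mov  r6, r4 → r6=0x22
body[1] add  r3, r0, r1 → r3=0xea
body[2] mov  r3, r0 → r3=0x2e
body[3] add  r5, r0, #1 → r5=0x2f
body[4] add  r5, r3, r0 → r5=0x5c
epilogue: pop r6=0x83, sp=0x7e
epilogue: pop r5=0xb3, sp=0x7f
r3 is caller-saved → body value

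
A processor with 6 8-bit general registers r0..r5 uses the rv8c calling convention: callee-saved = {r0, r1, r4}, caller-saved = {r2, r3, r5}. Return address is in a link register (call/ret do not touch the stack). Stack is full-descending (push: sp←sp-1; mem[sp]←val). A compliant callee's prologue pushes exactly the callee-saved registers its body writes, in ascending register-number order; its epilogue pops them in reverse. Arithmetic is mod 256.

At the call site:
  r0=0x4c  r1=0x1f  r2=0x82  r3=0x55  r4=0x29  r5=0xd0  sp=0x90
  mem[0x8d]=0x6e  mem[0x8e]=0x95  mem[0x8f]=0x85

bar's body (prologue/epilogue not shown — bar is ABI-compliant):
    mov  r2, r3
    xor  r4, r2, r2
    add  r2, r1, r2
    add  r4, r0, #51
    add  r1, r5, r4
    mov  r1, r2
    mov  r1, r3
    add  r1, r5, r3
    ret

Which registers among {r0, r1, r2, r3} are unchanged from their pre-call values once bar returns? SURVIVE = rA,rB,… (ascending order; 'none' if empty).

prologue: push r1 → mem[0x8f]=0x1f, sp=0x8f
prologue: push r4 → mem[0x8e]=0x29, sp=0x8e
body[0] mov  r2, r3 → r2=0x55
body[1] xor  r4, r2, r2 → r4=0x00
body[2] add  r2, r1, r2 → r2=0x74
body[3] add  r4, r0, #51 → r4=0x7f
body[4] add  r1, r5, r4 → r1=0x4f
body[5] mov  r1, r2 → r1=0x74
body[6] mov  r1, r3 → r1=0x55
body[7] add  r1, r5, r3 → r1=0x25
epilogue: pop r4=0x29, sp=0x8f
epilogue: pop r1=0x1f, sp=0x90
r0: callee-saved, written=False
r1: callee-saved, written=True
r2: caller-saved, written=True
r3: caller-saved, written=False

SURVIVE = r0,r1,r3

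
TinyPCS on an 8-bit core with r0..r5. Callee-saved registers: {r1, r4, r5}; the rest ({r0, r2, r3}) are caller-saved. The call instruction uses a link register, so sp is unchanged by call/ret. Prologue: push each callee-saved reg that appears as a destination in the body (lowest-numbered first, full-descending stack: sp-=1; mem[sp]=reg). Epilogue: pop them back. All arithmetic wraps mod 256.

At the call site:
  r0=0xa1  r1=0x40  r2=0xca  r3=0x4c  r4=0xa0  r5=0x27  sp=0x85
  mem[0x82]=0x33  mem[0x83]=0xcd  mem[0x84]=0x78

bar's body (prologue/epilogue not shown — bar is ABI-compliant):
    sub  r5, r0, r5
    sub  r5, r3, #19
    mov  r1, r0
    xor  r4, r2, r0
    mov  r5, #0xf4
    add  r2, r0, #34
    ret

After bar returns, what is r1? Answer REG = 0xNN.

prologue: push r1 → mem[0x84]=0x40, sp=0x84
prologue: push r4 → mem[0x83]=0xa0, sp=0x83
prologue: push r5 → mem[0x82]=0x27, sp=0x82
body[0] sub  r5, r0, r5 → r5=0x7a
body[1] sub  r5, r3, #19 → r5=0x39
body[2] mov  r1, r0 → r1=0xa1
body[3] xor  r4, r2, r0 → r4=0x6b
body[4] mov  r5, #0xf4 → r5=0xf4
body[5] add  r2, r0, #34 → r2=0xc3
epilogue: pop r5=0x27, sp=0x83
epilogue: pop r4=0xa0, sp=0x84
epilogue: pop r1=0x40, sp=0x85
r1 is callee-saved → restored

REG = 0x40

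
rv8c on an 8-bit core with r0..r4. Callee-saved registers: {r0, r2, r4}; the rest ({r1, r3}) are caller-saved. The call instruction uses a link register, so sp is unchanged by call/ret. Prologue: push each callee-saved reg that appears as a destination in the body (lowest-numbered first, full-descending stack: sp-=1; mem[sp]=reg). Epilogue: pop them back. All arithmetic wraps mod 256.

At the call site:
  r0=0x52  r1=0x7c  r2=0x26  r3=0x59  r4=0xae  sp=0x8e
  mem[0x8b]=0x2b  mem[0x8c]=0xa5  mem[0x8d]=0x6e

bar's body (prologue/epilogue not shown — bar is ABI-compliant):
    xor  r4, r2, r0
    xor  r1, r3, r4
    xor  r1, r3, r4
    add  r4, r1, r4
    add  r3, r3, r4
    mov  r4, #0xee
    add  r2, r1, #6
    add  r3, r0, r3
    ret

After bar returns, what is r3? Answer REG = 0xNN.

prologue: push r2 → mem[0x8d]=0x26, sp=0x8d
prologue: push r4 → mem[0x8c]=0xae, sp=0x8c
body[0] xor  r4, r2, r0 → r4=0x74
body[1] xor  r1, r3, r4 → r1=0x2d
body[2] xor  r1, r3, r4 → r1=0x2d
body[3] add  r4, r1, r4 → r4=0xa1
body[4] add  r3, r3, r4 → r3=0xfa
body[5] mov  r4, #0xee → r4=0xee
body[6] add  r2, r1, #6 → r2=0x33
body[7] add  r3, r0, r3 → r3=0x4c
epilogue: pop r4=0xae, sp=0x8d
epilogue: pop r2=0x26, sp=0x8e
r3 is caller-saved → body value

REG = 0x4c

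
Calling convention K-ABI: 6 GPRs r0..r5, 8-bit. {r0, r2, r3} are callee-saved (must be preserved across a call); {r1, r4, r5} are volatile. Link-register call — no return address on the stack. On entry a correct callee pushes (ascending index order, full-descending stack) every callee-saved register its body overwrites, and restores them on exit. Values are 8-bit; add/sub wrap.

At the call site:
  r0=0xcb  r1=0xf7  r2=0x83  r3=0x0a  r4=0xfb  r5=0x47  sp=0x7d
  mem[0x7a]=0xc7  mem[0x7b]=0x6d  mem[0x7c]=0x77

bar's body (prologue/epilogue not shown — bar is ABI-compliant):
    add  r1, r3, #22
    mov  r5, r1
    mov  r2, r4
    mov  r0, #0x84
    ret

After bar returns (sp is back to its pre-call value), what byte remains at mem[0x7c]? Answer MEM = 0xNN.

MEM = 0xcb

prologue: push r0 → mem[0x7c]=0xcb, sp=0x7c
prologue: push r2 → mem[0x7b]=0x83, sp=0x7b
body[0] add  r1, r3, #22 → r1=0x20
body[1] mov  r5, r1 → r5=0x20
body[2] mov  r2, r4 → r2=0xfb
body[3] mov  r0, #0x84 → r0=0x84
epilogue: pop r2=0x83, sp=0x7c
epilogue: pop r0=0xcb, sp=0x7d
prologue pushed ['r0', 'r2'] at ['0x7c', '0x7b']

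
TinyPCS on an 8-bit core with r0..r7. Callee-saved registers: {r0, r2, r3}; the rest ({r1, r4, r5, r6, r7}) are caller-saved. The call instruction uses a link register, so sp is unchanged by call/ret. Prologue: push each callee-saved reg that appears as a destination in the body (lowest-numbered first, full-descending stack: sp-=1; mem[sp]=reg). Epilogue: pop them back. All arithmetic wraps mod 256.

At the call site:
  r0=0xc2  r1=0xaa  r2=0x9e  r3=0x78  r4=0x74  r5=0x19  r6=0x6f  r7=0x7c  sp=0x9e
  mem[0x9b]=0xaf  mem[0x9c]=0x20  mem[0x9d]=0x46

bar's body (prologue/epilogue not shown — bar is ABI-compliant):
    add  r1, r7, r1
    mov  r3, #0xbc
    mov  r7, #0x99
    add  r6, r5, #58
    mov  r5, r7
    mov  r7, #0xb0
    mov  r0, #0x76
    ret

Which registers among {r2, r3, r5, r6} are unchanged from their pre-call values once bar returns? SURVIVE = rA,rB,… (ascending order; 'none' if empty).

SURVIVE = r2,r3

prologue: push r0 -> mem[0x9d]=0xc2, sp=0x9d
prologue: push r3 -> mem[0x9c]=0x78, sp=0x9c
body[0] add  r1, r7, r1 -> r1=0x26
body[1] mov  r3, #0xbc -> r3=0xbc
body[2] mov  r7, #0x99 -> r7=0x99
body[3] add  r6, r5, #58 -> r6=0x53
body[4] mov  r5, r7 -> r5=0x99
body[5] mov  r7, #0xb0 -> r7=0xb0
body[6] mov  r0, #0x76 -> r0=0x76
epilogue: pop r3=0x78, sp=0x9d
epilogue: pop r0=0xc2, sp=0x9e
r2: callee-saved, written=False
r3: callee-saved, written=True
r5: caller-saved, written=True
r6: caller-saved, written=True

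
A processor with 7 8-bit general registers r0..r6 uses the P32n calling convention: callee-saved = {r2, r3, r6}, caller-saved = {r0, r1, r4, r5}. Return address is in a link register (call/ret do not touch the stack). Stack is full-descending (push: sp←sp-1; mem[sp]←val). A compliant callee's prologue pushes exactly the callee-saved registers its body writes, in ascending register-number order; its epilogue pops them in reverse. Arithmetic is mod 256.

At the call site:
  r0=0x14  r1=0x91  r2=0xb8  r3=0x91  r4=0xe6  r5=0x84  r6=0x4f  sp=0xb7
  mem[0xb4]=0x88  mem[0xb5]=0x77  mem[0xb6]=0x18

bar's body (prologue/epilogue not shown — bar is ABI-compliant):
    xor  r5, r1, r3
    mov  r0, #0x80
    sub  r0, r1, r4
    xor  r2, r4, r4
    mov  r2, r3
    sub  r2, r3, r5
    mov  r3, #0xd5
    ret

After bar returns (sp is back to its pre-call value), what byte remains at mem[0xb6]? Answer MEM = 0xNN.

prologue: push r2 → mem[0xb6]=0xb8, sp=0xb6
prologue: push r3 → mem[0xb5]=0x91, sp=0xb5
body[0] xor  r5, r1, r3 → r5=0x00
body[1] mov  r0, #0x80 → r0=0x80
body[2] sub  r0, r1, r4 → r0=0xab
body[3] xor  r2, r4, r4 → r2=0x00
body[4] mov  r2, r3 → r2=0x91
body[5] sub  r2, r3, r5 → r2=0x91
body[6] mov  r3, #0xd5 → r3=0xd5
epilogue: pop r3=0x91, sp=0xb6
epilogue: pop r2=0xb8, sp=0xb7
prologue pushed ['r2', 'r3'] at ['0xb6', '0xb5']

MEM = 0xb8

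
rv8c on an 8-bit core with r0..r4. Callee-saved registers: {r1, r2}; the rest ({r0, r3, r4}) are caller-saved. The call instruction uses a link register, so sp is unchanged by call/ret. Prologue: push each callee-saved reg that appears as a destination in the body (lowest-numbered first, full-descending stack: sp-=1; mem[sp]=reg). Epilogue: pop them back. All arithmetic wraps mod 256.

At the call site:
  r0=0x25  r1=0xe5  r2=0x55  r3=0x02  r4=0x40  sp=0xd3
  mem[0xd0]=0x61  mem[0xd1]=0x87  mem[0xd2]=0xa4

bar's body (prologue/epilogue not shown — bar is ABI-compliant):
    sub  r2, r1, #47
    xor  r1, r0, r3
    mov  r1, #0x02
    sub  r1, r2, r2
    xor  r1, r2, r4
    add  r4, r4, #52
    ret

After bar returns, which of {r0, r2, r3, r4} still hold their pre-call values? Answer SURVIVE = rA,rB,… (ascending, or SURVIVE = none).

SURVIVE = r0,r2,r3

prologue: push r1 -> mem[0xd2]=0xe5, sp=0xd2
prologue: push r2 -> mem[0xd1]=0x55, sp=0xd1
body[0] sub  r2, r1, #47 -> r2=0xb6
body[1] xor  r1, r0, r3 -> r1=0x27
body[2] mov  r1, #0x02 -> r1=0x02
body[3] sub  r1, r2, r2 -> r1=0x00
body[4] xor  r1, r2, r4 -> r1=0xf6
body[5] add  r4, r4, #52 -> r4=0x74
epilogue: pop r2=0x55, sp=0xd2
epilogue: pop r1=0xe5, sp=0xd3
r0: caller-saved, written=False
r2: callee-saved, written=True
r3: caller-saved, written=False
r4: caller-saved, written=True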